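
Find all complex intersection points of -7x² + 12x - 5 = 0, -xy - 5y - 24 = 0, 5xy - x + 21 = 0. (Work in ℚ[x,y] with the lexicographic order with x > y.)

Compute a lex Gröbner basis by Buchberger's algorithm.
f_1 = -7x² + 12x - 5, LT = x².
f_2 = -xy - 5y - 24, LT = xy.
f_3 = 5xy - x + 21, LT = xy.

S(f_1,f_2): lcm = x²y. S = -47/7xy - 24x + 5/7y.
  leading term xy: subtract (47/7)·f_2 from -47/7xy - 24x + 5/7y → -24x + 240/7y + 1128/7
  leading term x: no divisor's leading term divides it; move -24x to the remainder.
  leading term y: no divisor's leading term divides it; move 240/7y to the remainder.
  leading term 1: no divisor's leading term divides it; move 1128/7 to the remainder.
  remainder -24x + 240/7y + 1128/7 ≠ 0; add h_4 = -24x + 240/7y + 1128/7 to the basis.

S(f_1,f_3): lcm = x²y. S = ⅕x² - 12/7xy - 21/5x + 5/7y.
  leading term x²: subtract (-1/35)·f_1 from ⅕x² - 12/7xy - 21/5x + 5/7y → -12/7xy - 27/7x + 5/7y - 1/7
  leading term xy: subtract (12/7)·f_2 from -12/7xy - 27/7x + 5/7y - 1/7 → -27/7x + 65/7y + 41
  leading term x: subtract (9/56)·h_4 from -27/7x + 65/7y + 41 → 185/49y + 740/49
  leading term y: no divisor's leading term divides it; move 185/49y to the remainder.
  leading term 1: no divisor's leading term divides it; move 740/49 to the remainder.
  remainder 185/49y + 740/49 ≠ 0; add h_5 = 185/49y + 740/49 to the basis.

The other S-polynomials (S(f_2,f_3), S(f_1,h_4), S(f_2,h_4), S(f_3,h_4), S(f_1,h_5), S(f_2,h_5), S(f_3,h_5), S(h_4,h_5)) all reduce to 0 modulo the current basis, so we have a Gröbner basis.
Inter-reduce: drop elements whose leading term is divisible by another's, tail-reduce, and make monic.
Reduced Gröbner basis: {x - 1, y + 4}.

Elimination: the polynomial y + 4 lies in the elimination ideal for y, so y ∈ {-4}. For each such y, the remaining basis elements (now univariate) give the rest of the solution.
  y = -4: the earlier basis element becomes x - 1 = 0, giving x = 1 — point (1, -4).
Each listed point satisfies every original equation (direct substitution).

{(1, -4)}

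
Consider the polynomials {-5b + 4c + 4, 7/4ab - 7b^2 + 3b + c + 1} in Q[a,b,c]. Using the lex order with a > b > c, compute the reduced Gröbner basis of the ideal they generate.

f_1 = -5b + 4c + 4, LT = b.
f_2 = 7/4ab - 7b^2 + 3b + c + 1, LT = ab.

S(f_1,f_2): lcm = ab. S = -4/5ac - 4/5a + 4b^2 - 12/7b - 4/7c - 4/7.
  leading term ac: no divisor's leading term divides it; move -4/5ac to the remainder.
  leading term a: no divisor's leading term divides it; move -4/5a to the remainder.
  leading term b^2: subtract (-4/5b)·f_1 from 4b^2 - 12/7b - 4/7c - 4/7 → 16/5bc + 52/35b - 4/7c - 4/7
  leading term bc: subtract (-16/25c)·f_1 from 16/5bc + 52/35b - 4/7c - 4/7 → 52/35b + 64/25c^2 + 348/175c - 4/7
  leading term b: subtract (-52/175)·f_1 from 52/35b + 64/25c^2 + 348/175c - 4/7 → 64/25c^2 + 556/175c + 108/175
  leading term c^2: no divisor's leading term divides it; move 64/25c^2 to the remainder.
  leading term c: no divisor's leading term divides it; move 556/175c to the remainder.
  leading term 1: no divisor's leading term divides it; move 108/175 to the remainder.
  remainder -4/5ac - 4/5a + 64/25c^2 + 556/175c + 108/175 ≠ 0; add g_3 = -4/5ac - 4/5a + 64/25c^2 + 556/175c + 108/175 to the basis.

The other S-polynomials (S(f_1,g_3), S(f_2,g_3)) all reduce to 0 modulo the current basis, so we have a Gröbner basis.
Inter-reduce: drop elements whose leading term is divisible by another's, tail-reduce, and make monic.

G = {ac + a - 16/5c^2 - 139/35c - 27/35, b - 4/5c - 4/5}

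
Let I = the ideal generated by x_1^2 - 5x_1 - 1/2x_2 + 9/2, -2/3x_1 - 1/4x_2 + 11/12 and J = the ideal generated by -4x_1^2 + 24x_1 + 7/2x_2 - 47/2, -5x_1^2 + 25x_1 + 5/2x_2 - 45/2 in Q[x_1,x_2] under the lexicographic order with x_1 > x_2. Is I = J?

Yes, the ideals are equal.

Two ideals are equal iff their reduced Gröbner bases coincide (the reduced basis is unique for a fixed ordering).
Buchberger on the first generating set:
f_1 = x_1^2 - 5x_1 - 1/2x_2 + 9/2, LT = x_1^2.
f_2 = -2/3x_1 - 1/4x_2 + 11/12, LT = x_1.

S(f_1,f_2): lcm = x_1^2. S = -3/8x_1x_2 - 29/8x_1 - 1/2x_2 + 9/2.
  leading term x_1x_2: subtract (9/16x_2)·f_2 from -3/8x_1x_2 - 29/8x_1 - 1/2x_2 + 9/2 → -29/8x_1 + 9/64x_2^2 - 65/64x_2 + 9/2
  leading term x_1: subtract (87/16)·f_2 from -29/8x_1 + 9/64x_2^2 - 65/64x_2 + 9/2 → 9/64x_2^2 + 11/32x_2 - 31/64
  leading term x_2^2: no divisor's leading term divides it; move 9/64x_2^2 to the remainder.
  leading term x_2: no divisor's leading term divides it; move 11/32x_2 to the remainder.
  leading term 1: no divisor's leading term divides it; move -31/64 to the remainder.
  remainder 9/64x_2^2 + 11/32x_2 - 31/64 ≠ 0; add g_3 = 9/64x_2^2 + 11/32x_2 - 31/64 to the basis.

The other S-polynomials (S(f_1,g_3), S(f_2,g_3)) all reduce to 0 modulo the current basis, so we have a Gröbner basis.
Inter-reduce: drop elements whose leading term is divisible by another's, tail-reduce, and make monic.
Reduced Gröbner basis: {x_1 + 3/8x_2 - 11/8, x_2^2 + 22/9x_2 - 31/9}.

Buchberger on the second generating set:
h_1 = -4x_1^2 + 24x_1 + 7/2x_2 - 47/2, LT = x_1^2.
h_2 = -5x_1^2 + 25x_1 + 5/2x_2 - 45/2, LT = x_1^2.

S(h_1,h_2): lcm = x_1^2. S = -x_1 - 3/8x_2 + 11/8.
  leading term x_1: no divisor's leading term divides it; move -x_1 to the remainder.
  leading term x_2: no divisor's leading term divides it; move -3/8x_2 to the remainder.
  leading term 1: no divisor's leading term divides it; move 11/8 to the remainder.
  remainder -x_1 - 3/8x_2 + 11/8 ≠ 0; add k_3 = -x_1 - 3/8x_2 + 11/8 to the basis.

S(h_1,k_3): lcm = x_1^2. S = -3/8x_1x_2 - 37/8x_1 - 7/8x_2 + 47/8.
  leading term x_1x_2: subtract (3/8x_2)·k_3 from -3/8x_1x_2 - 37/8x_1 - 7/8x_2 + 47/8 → -37/8x_1 + 9/64x_2^2 - 89/64x_2 + 47/8
  leading term x_1: subtract (37/8)·k_3 from -37/8x_1 + 9/64x_2^2 - 89/64x_2 + 47/8 → 9/64x_2^2 + 11/32x_2 - 31/64
  leading term x_2^2: no divisor's leading term divides it; move 9/64x_2^2 to the remainder.
  leading term x_2: no divisor's leading term divides it; move 11/32x_2 to the remainder.
  leading term 1: no divisor's leading term divides it; move -31/64 to the remainder.
  remainder 9/64x_2^2 + 11/32x_2 - 31/64 ≠ 0; add k_4 = 9/64x_2^2 + 11/32x_2 - 31/64 to the basis.

The other S-polynomials (S(h_2,k_3), S(h_1,k_4), S(h_2,k_4), S(k_3,k_4)) all reduce to 0 modulo the current basis, so we have a Gröbner basis.
Inter-reduce: drop elements whose leading term is divisible by another's, tail-reduce, and make monic.
Reduced Gröbner basis: {x_1 + 3/8x_2 - 11/8, x_2^2 + 22/9x_2 - 31/9}.

These coincide, so the ideals are equal.
The same test decides containment: I ⊆ J iff every generator of I reduces to 0 modulo a Gröbner basis of J.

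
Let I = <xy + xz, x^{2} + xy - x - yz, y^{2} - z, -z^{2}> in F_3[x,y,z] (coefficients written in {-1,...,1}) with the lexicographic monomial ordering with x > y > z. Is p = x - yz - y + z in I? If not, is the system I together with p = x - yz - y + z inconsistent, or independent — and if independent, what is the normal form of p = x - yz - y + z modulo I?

First compute the reduced Gröbner basis of I by Buchberger's algorithm.
f_1 = xy + xz, LT = xy.
f_2 = x^{2} + xy - x - yz, LT = x^{2}.
f_3 = y^{2} - z, LT = y^{2}.
f_4 = -z^{2}, LT = z^{2}.

S(f_1,f_3): lcm = xy^{2}. S = xyz + xz.
  leading term xyz: subtract (z)·f_1 from xyz + xz → -xz^{2} + xz
  leading term xz^{2}: subtract (x)·f_4 from -xz^{2} + xz → xz
  leading term xz: no divisor's leading term divides it; move xz to the remainder.
  remainder xz ≠ 0; add h_5 = xz to the basis.

The other S-polynomials (S(f_1,f_2), S(f_1,f_4), S(f_2,f_3), S(f_2,f_4), S(f_3,f_4), S(f_1,h_5), S(f_2,h_5), S(f_3,h_5), S(f_4,h_5)) all reduce to 0 modulo the current basis, so we have a Gröbner basis.
Inter-reduce: drop elements whose leading term is divisible by another's, tail-reduce, and make monic.
Reduced Gröbner basis: {x^{2} - x - yz, xy, xz, y^{2} - z, z^{2}}.
Label its elements g_1 = x^{2} - x - yz, g_2 = xy, g_3 = xz, g_4 = y^{2} - z, g_5 = z^{2}.

Reduce p = x - yz - y + z modulo G:
  leading term x: no divisor's leading term divides it; move x to the remainder.
  leading term yz: no divisor's leading term divides it; move -yz to the remainder.
  leading term y: no divisor's leading term divides it; move -y to the remainder.
  leading term z: no divisor's leading term divides it; move z to the remainder.
  normal form = x - yz - y + z.
The normal form is nonzero, so p ∉ I. Since p minus its normal form lies in I, I + (p) = I + (r) where r = x - yz - y + z; decide whether this ideal is the whole ring.
Run Buchberger on G together with r (pairs among the g_i already reduce to 0 since G is a Gröbner basis):
g_1 = x^{2} - x - yz, LT = x^{2}.
g_2 = xy, LT = xy.
g_3 = xz, LT = xz.
g_4 = y^{2} - z, LT = y^{2}.
g_5 = z^{2}, LT = z^{2}.
r = x - yz - y + z, LT = x.

S(g_1,r): lcm = x^{2}. S = xyz + xy - xz - x - yz.
  leading term xyz: subtract (z)·g_2 from xyz + xy - xz - x - yz → xy - xz - x - yz
  leading term xy: subtract (1)·g_2 from xy - xz - x - yz → -xz - x - yz
  leading term xz: subtract (-1)·g_3 from -xz - x - yz → -x - yz
  leading term x: subtract (-1)·r from -x - yz → yz - y + z
  leading term yz: no divisor's leading term divides it; move yz to the remainder.
  leading term y: no divisor's leading term divides it; move -y to the remainder.
  leading term z: no divisor's leading term divides it; move z to the remainder.
  remainder yz - y + z ≠ 0; add m_7 = yz - y + z to the basis.

S(g_2,r): lcm = xy. S = y^{2}z + y^{2} - yz.
  leading term y^{2}z: subtract (z)·g_4 from y^{2}z + y^{2} - yz → y^{2} - yz + z^{2}
  leading term y^{2}: subtract (1)·g_4 from y^{2} - yz + z^{2} → -yz + z^{2} + z
  leading term yz: subtract (-1)·m_7 from -yz + z^{2} + z → -y + z^{2} - z
  leading term y: no divisor's leading term divides it; move -y to the remainder.
  leading term z^{2}: subtract (1)·g_5 from z^{2} - z → -z
  leading term z: no divisor's leading term divides it; move -z to the remainder.
  remainder -y - z ≠ 0; add m_8 = -y - z to the basis.

S(g_3,r): lcm = xz. S = yz^{2} + yz - z^{2}.
  leading term yz^{2}: subtract (y)·g_5 from yz^{2} + yz - z^{2} → yz - z^{2}
  leading term yz: subtract (1)·m_7 from yz - z^{2} → y - z^{2} - z
  leading term y: subtract (-1)·m_8 from y - z^{2} - z → -z^{2} + z
  leading term z^{2}: subtract (-1)·g_5 from -z^{2} + z → z
  leading term z: no divisor's leading term divides it; move z to the remainder.
  remainder z ≠ 0; add m_9 = z to the basis.

The other S-polynomials (S(g_1,g_2), S(g_1,g_3), S(g_1,g_4), S(g_1,g_5), S(g_2,g_3), S(g_2,g_4), S(g_2,g_5), S(g_3,g_4), S(g_3,g_5), S(g_4,g_5), S(g_4,r), S(g_5,r), S(g_1,m_7), S(g_2,m_7), S(g_3,m_7), S(g_4,m_7), S(g_5,m_7), S(r,m_7), S(g_1,m_8), S(g_2,m_8), S(g_3,m_8), S(g_4,m_8), S(g_5,m_8), S(r,m_8), S(m_7,m_8), S(g_1,m_9), S(g_2,m_9), S(g_3,m_9), S(g_4,m_9), S(g_5,m_9), S(r,m_9), S(m_7,m_9), S(m_8,m_9)) all reduce to 0 modulo the current basis, so we have a Gröbner basis.
Inter-reduce: drop elements whose leading term is divisible by another's, tail-reduce, and make monic.
Reduced Gröbner basis: {x, y, z}.
The reduced Gröbner basis of I + (p) is {x, y, z} ≠ {1}, a proper ideal, so the enlarged system stays consistent: p is independent of I, with normal form x - yz - y + z.

x - yz - y + z is independent of I; its normal form modulo I is x - yz - y + z.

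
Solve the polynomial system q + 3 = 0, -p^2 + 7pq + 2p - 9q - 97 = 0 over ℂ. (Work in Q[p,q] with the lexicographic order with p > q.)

{(-14, -3), (-5, -3)}

Compute a lex Gröbner basis by Buchberger's algorithm.
f_1 = q + 3, LT = q.
f_2 = -p^2 + 7pq + 2p - 9q - 97, LT = p^2.

The S-polynomials (S(f_1,f_2)) all reduce to 0 modulo the current basis, so we have a Gröbner basis.
Inter-reduce: drop elements whose leading term is divisible by another's, tail-reduce, and make monic.
Reduced Gröbner basis: {p^2 + 19p + 70, q + 3}.

Elimination: the polynomial q + 3 lies in the elimination ideal for q, so q ∈ {-3}. For each such q, the remaining basis elements (now univariate) give the rest of the solution.
  q = -3: the earlier basis element becomes p^2 + 19p + 70 = 0, giving p = -14, -5 — points (-14, -3), (-5, -3).
Each listed point satisfies every original equation (direct substitution).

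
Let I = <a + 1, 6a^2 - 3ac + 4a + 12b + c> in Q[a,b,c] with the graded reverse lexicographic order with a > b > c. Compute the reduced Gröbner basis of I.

f_1 = a + 1, LT = a.
f_2 = 6a^2 - 3ac + 4a + 12b + c, LT = a^2.

S(f_1,f_2): lcm = a^2. S = 1/2ac + 1/3a - 2b - 1/6c.
  leading term ac: subtract (1/2c)·f_1 from 1/2ac + 1/3a - 2b - 1/6c → 1/3a - 2b - 2/3c
  leading term a: subtract (1/3)·f_1 from 1/3a - 2b - 2/3c → -2b - 2/3c - 1/3
  leading term b: no divisor's leading term divides it; move -2b to the remainder.
  leading term c: no divisor's leading term divides it; move -2/3c to the remainder.
  leading term 1: no divisor's leading term divides it; move -1/3 to the remainder.
  remainder -2b - 2/3c - 1/3 ≠ 0; add g_3 = -2b - 2/3c - 1/3 to the basis.

The other S-polynomials (S(f_1,g_3), S(f_2,g_3)) all reduce to 0 modulo the current basis, so we have a Gröbner basis.
Inter-reduce: drop elements whose leading term is divisible by another's, tail-reduce, and make monic.

G = {a + 1, b + 1/3c + 1/6}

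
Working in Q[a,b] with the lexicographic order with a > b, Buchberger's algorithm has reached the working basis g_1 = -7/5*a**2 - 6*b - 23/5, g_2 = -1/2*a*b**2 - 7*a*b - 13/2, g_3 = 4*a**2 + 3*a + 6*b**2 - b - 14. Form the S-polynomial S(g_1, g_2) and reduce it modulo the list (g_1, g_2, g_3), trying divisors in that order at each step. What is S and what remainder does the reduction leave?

S(g_1, g_2) = -14*a**2*b - 13*a + 30/7*b**3 + 23/7*b**2; remainder on division = -13*a + 30/7*b**3 + 443/7*b**2 + 46*b.

lcm(LM(g_1), LM(g_2)) = a**2*b**2.
S = (lcm/LT(g_1))·g_1 − (lcm/LT(g_2))·g_2 = -14*a**2*b - 13*a + 30/7*b**3 + 23/7*b**2.
Reduce S modulo (g_1, g_2, g_3) in that order:
  leading term a**2*b: subtract (10*b)·g_1 from -14*a**2*b - 13*a + 30/7*b**3 + 23/7*b**2 → -13*a + 30/7*b**3 + 443/7*b**2 + 46*b
  leading term a: no divisor's leading term divides it; move -13*a to the remainder.
  leading term b**3: no divisor's leading term divides it; move 30/7*b**3 to the remainder.
  leading term b**2: no divisor's leading term divides it; move 443/7*b**2 to the remainder.
  leading term b: no divisor's leading term divides it; move 46*b to the remainder.
The remainder -13*a + 30/7*b**3 + 443/7*b**2 + 46*b is nonzero, so it would be added as the next basis element.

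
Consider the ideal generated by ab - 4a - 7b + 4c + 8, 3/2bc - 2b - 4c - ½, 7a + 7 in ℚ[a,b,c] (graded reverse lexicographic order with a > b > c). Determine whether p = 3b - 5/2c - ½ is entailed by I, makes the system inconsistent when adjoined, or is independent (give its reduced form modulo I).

First compute the reduced Gröbner basis of I by Buchberger's algorithm.
f_1 = ab - 4a - 7b + 4c + 8, LT = ab.
f_2 = 3/2bc - 2b - 4c - ½, LT = bc.
f_3 = 7a + 7, LT = a.

S(f_1,f_2): lcm = abc. S = 4/3ab - 4/3ac - 7bc + 4c² + ⅓a + 8c.
  leading term ab: subtract (4/3)·f_1 from 4/3ab - 4/3ac - 7bc + 4c² + ⅓a + 8c → -4/3ac - 7bc + 4c² + 17/3a + 28/3b + 8/3c - 32/3
  leading term ac: subtract (-4/21c)·f_3 from -4/3ac - 7bc + 4c² + 17/3a + 28/3b + 8/3c - 32/3 → -7bc + 4c² + 17/3a + 28/3b + 4c - 32/3
  leading term bc: subtract (-14/3)·f_2 from -7bc + 4c² + 17/3a + 28/3b + 4c - 32/3 → 4c² + 17/3a - 44/3c - 13
  leading term c²: no divisor's leading term divides it; move 4c² to the remainder.
  leading term a: subtract (17/21)·f_3 from 17/3a - 44/3c - 13 → -44/3c - 56/3
  leading term c: no divisor's leading term divides it; move -44/3c to the remainder.
  leading term 1: no divisor's leading term divides it; move -56/3 to the remainder.
  remainder 4c² - 44/3c - 56/3 ≠ 0; add h_4 = 4c² - 44/3c - 56/3 to the basis.

S(f_1,f_3): lcm = ab. S = -4a - 8b + 4c + 8.
  leading term a: subtract (-4/7)·f_3 from -4a - 8b + 4c + 8 → -8b + 4c + 12
  leading term b: no divisor's leading term divides it; move -8b to the remainder.
  leading term c: no divisor's leading term divides it; move 4c to the remainder.
  leading term 1: no divisor's leading term divides it; move 12 to the remainder.
  remainder -8b + 4c + 12 ≠ 0; add h_5 = -8b + 4c + 12 to the basis.

S(f_2,f_3): leading monomials are coprime, so the S-polynomial reduces to 0 (Buchberger's first criterion).
S(f_1,h_4): leading monomials are coprime, so the S-polynomial reduces to 0 (Buchberger's first criterion).
S(f_2,h_4): lcm = bc². S = 7/3bc - 8/3c² + 14/3b - ⅓c.
  leading term bc: subtract (14/9)·f_2 from 7/3bc - 8/3c² + 14/3b - ⅓c → -8/3c² + 70/9b + 53/9c + 7/9
  leading term c²: subtract (-⅔)·h_4 from -8/3c² + 70/9b + 53/9c + 7/9 → 70/9b - 35/9c - 35/3
  leading term b: subtract (-35/36)·h_5 from 70/9b - 35/9c - 35/3 → 0
  remainder 0.

S(f_3,h_4): leading monomials are coprime, so the S-polynomial reduces to 0 (Buchberger's first criterion).
S(f_1,h_5): lcm = ab. S = ½ac - 5/2a - 7b + 4c + 8.
  leading term ac: subtract (1/14c)·f_3 from ½ac - 5/2a - 7b + 4c + 8 → -5/2a - 7b + 7/2c + 8
  leading term a: subtract (-5/14)·f_3 from -5/2a - 7b + 7/2c + 8 → -7b + 7/2c + 21/2
  leading term b: subtract (⅞)·h_5 from -7b + 7/2c + 21/2 → 0
  remainder 0.

S(f_2,h_5): lcm = bc. S = ½c² - 4/3b - 7/6c - ⅓.
  leading term c²: subtract (⅛)·h_4 from ½c² - 4/3b - 7/6c - ⅓ → -4/3b + ⅔c + 2
  leading term b: subtract (⅙)·h_5 from -4/3b + ⅔c + 2 → 0
  remainder 0.

S(f_3,h_5): leading monomials are coprime, so the S-polynomial reduces to 0 (Buchberger's first criterion).
S(h_4,h_5): leading monomials are coprime, so the S-polynomial reduces to 0 (Buchberger's first criterion).
Every S-polynomial of the final basis reduces to 0, so we have a Gröbner basis.
Inter-reduce: drop elements whose leading term is divisible by another's, tail-reduce, and make monic.
Reduced Gröbner basis: {c² - 11/3c - 14/3, a + 1, b - ½c - 3/2}.
Label its elements g_1 = c² - 11/3c - 14/3, g_2 = a + 1, g_3 = b - ½c - 3/2.

Reduce p = 3b - 5/2c - ½ modulo G:
  leading term b: subtract (3)·g_3 from 3b - 5/2c - ½ → -c + 4
  leading term c: no divisor's leading term divides it; move -c to the remainder.
  leading term 1: no divisor's leading term divides it; move 4 to the remainder.
  normal form = -c + 4.
The normal form is nonzero, so p ∉ I. Since p minus its normal form lies in I, I + (p) = I + (r) where r = -c + 4; decide whether this ideal is the whole ring.
Run Buchberger on G together with r (pairs among the g_i already reduce to 0 since G is a Gröbner basis):
g_1 = c² - 11/3c - 14/3, LT = c².
g_2 = a + 1, LT = a.
g_3 = b - ½c - 3/2, LT = b.
r = -c + 4, LT = c.

S(g_1,g_2): leading monomials are coprime, so the S-polynomial reduces to 0 (Buchberger's first criterion).
S(g_1,g_3): leading monomials are coprime, so the S-polynomial reduces to 0 (Buchberger's first criterion).
S(g_1,r): lcm = c². S = ⅓c - 14/3.
  leading term c: subtract (-⅓)·r from ⅓c - 14/3 → -10/3
  leading term 1: no divisor's leading term divides it; move -10/3 to the remainder.
  remainder -10/3 ≠ 0; add m_5 = -10/3 to the basis.

S(g_2,g_3): leading monomials are coprime, so the S-polynomial reduces to 0 (Buchberger's first criterion).
S(g_2,r): leading monomials are coprime, so the S-polynomial reduces to 0 (Buchberger's first criterion).
S(g_3,r): leading monomials are coprime, so the S-polynomial reduces to 0 (Buchberger's first criterion).
S(g_1,m_5): leading monomials are coprime, so the S-polynomial reduces to 0 (Buchberger's first criterion).
S(g_2,m_5): leading monomials are coprime, so the S-polynomial reduces to 0 (Buchberger's first criterion).
S(g_3,m_5): leading monomials are coprime, so the S-polynomial reduces to 0 (Buchberger's first criterion).
S(r,m_5): leading monomials are coprime, so the S-polynomial reduces to 0 (Buchberger's first criterion).
Every S-polynomial of the final basis reduces to 0, so we have a Gröbner basis.
Inter-reduce: drop elements whose leading term is divisible by another's, tail-reduce, and make monic.
Reduced Gröbner basis: {1}.
The reduced Gröbner basis of I + (p) is {1}: the ideal is the whole ring, so the enlarged system has no common solution — adjoining p is inconsistent.

Adjoining 3b - 5/2c - ½ makes the ideal the whole ring: the system is inconsistent.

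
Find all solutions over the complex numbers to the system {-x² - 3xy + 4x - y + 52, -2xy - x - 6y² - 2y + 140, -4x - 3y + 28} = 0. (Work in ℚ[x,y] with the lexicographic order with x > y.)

Compute a lex Gröbner basis by Buchberger's algorithm.
f_1 = -x² - 3xy + 4x - y + 52, LT = x².
f_2 = -2xy - x - 6y² - 2y + 140, LT = xy.
f_3 = -4x - 3y + 28, LT = x.

S(f_1,f_2): lcm = x²y. S = -½x² - 5xy + 70x + y² - 52y.
  reduce S modulo (f_1, f_2, f_3):
  remainder 23/2y² - 1605/16y + 869/4 ≠ 0; add h_4 = 23/2y² - 1605/16y + 869/4 to the basis.

S(f_1,f_3): lcm = x². S = 9/4xy + 3x + y - 52.
  reduce S modulo (f_1, f_2, f_3, h_4):
  remainder -22645/368y + 22645/92 ≠ 0; add h_5 = -22645/368y + 22645/92 to the basis.

The other S-polynomials (S(f_2,f_3), S(f_1,h_4), S(f_2,h_4), S(f_3,h_4), S(f_1,h_5), S(f_2,h_5), S(f_3,h_5), S(h_4,h_5)) all reduce to 0 modulo the current basis, so we have a Gröbner basis.
Inter-reduce: drop elements whose leading term is divisible by another's, tail-reduce, and make monic.
Reduced Gröbner basis: {x - 4, y - 4}.

A lex Gröbner basis eliminates variables successively. Here y - 4 depends only on y, with roots {4}; lifting each root through the earlier basis elements recovers the full solutions.
  y = 4: the earlier basis element becomes x - 4 = 0, giving x = 4 — point (4, 4).

{(4, 4)}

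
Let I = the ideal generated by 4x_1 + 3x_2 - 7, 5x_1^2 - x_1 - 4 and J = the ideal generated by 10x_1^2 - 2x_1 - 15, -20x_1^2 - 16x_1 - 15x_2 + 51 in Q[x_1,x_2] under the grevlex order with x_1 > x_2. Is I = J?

Since reduced Gröbner bases are canonical representatives of ideals under a given ordering, it suffices to compute and compare them.
Buchberger on the first generating set:
f_1 = 4x_1 + 3x_2 - 7, LT = x_1.
f_2 = 5x_1^2 - x_1 - 4, LT = x_1^2.

S(f_1,f_2): lcm = x_1^2. S = 3/4x_1x_2 - 31/20x_1 + 4/5.
  leading term x_1x_2: subtract (3/16x_2)·f_1 from 3/4x_1x_2 - 31/20x_1 + 4/5 → -9/16x_2^2 - 31/20x_1 + 21/16x_2 + 4/5
  leading term x_2^2: no divisor's leading term divides it; move -9/16x_2^2 to the remainder.
  leading term x_1: subtract (-31/80)·f_1 from -31/20x_1 + 21/16x_2 + 4/5 → 99/40x_2 - 153/80
  leading term x_2: no divisor's leading term divides it; move 99/40x_2 to the remainder.
  leading term 1: no divisor's leading term divides it; move -153/80 to the remainder.
  remainder -9/16x_2^2 + 99/40x_2 - 153/80 ≠ 0; add g_3 = -9/16x_2^2 + 99/40x_2 - 153/80 to the basis.

S(f_1,g_3): leading monomials are coprime, so the S-polynomial reduces to 0 (Buchberger's first criterion).
S(f_2,g_3): leading monomials are coprime, so the S-polynomial reduces to 0 (Buchberger's first criterion).
Every S-polynomial of the final basis reduces to 0, so we have a Gröbner basis.
Inter-reduce: drop elements whose leading term is divisible by another's, tail-reduce, and make monic.
Reduced Gröbner basis: {x_2^2 - 22/5x_2 + 17/5, x_1 + 3/4x_2 - 7/4}.

Buchberger on the second generating set:
h_1 = 10x_1^2 - 2x_1 - 15, LT = x_1^2.
h_2 = -20x_1^2 - 16x_1 - 15x_2 + 51, LT = x_1^2.

S(h_1,h_2): lcm = x_1^2. S = -x_1 - 3/4x_2 + 21/20.
  leading term x_1: no divisor's leading term divides it; move -x_1 to the remainder.
  leading term x_2: no divisor's leading term divides it; move -3/4x_2 to the remainder.
  leading term 1: no divisor's leading term divides it; move 21/20 to the remainder.
  remainder -x_1 - 3/4x_2 + 21/20 ≠ 0; add k_3 = -x_1 - 3/4x_2 + 21/20 to the basis.

S(h_1,k_3): lcm = x_1^2. S = -3/4x_1x_2 + 17/20x_1 - 3/2.
  leading term x_1x_2: subtract (3/4x_2)·k_3 from -3/4x_1x_2 + 17/20x_1 - 3/2 → 9/16x_2^2 + 17/20x_1 - 63/80x_2 - 3/2
  leading term x_2^2: no divisor's leading term divides it; move 9/16x_2^2 to the remainder.
  leading term x_1: subtract (-17/20)·k_3 from 17/20x_1 - 63/80x_2 - 3/2 → -57/40x_2 - 243/400
  leading term x_2: no divisor's leading term divides it; move -57/40x_2 to the remainder.
  leading term 1: no divisor's leading term divides it; move -243/400 to the remainder.
  remainder 9/16x_2^2 - 57/40x_2 - 243/400 ≠ 0; add k_4 = 9/16x_2^2 - 57/40x_2 - 243/400 to the basis.

S(h_2,k_3): lcm = x_1^2. S = -3/4x_1x_2 + 37/20x_1 + 3/4x_2 - 51/20.
  leading term x_1x_2: subtract (3/4x_2)·k_3 from -3/4x_1x_2 + 37/20x_1 + 3/4x_2 - 51/20 → 9/16x_2^2 + 37/20x_1 - 3/80x_2 - 51/20
  leading term x_2^2: subtract (1)·k_4 from 9/16x_2^2 + 37/20x_1 - 3/80x_2 - 51/20 → 37/20x_1 + 111/80x_2 - 777/400
  leading term x_1: subtract (-37/20)·k_3 from 37/20x_1 + 111/80x_2 - 777/400 → 0
  remainder 0.

S(h_1,k_4): leading monomials are coprime, so the S-polynomial reduces to 0 (Buchberger's first criterion).
S(h_2,k_4): leading monomials are coprime, so the S-polynomial reduces to 0 (Buchberger's first criterion).
S(k_3,k_4): leading monomials are coprime, so the S-polynomial reduces to 0 (Buchberger's first criterion).
Every S-polynomial of the final basis reduces to 0, so we have a Gröbner basis.
Inter-reduce: drop elements whose leading term is divisible by another's, tail-reduce, and make monic.
Reduced Gröbner basis: {x_2^2 - 38/15x_2 - 27/25, x_1 + 3/4x_2 - 21/20}.

The bases are distinct; the ideals are different.
The choice of monomial ordering does not affect the verdict — as long as both bases are computed under the same ordering, their equality decides ideal equality.

No, the ideals differ.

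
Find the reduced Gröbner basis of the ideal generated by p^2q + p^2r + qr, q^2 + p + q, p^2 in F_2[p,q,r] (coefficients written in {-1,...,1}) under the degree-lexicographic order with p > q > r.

This is the nonlinear analogue of row-reducing a linear system.

f_1 = p^2q + p^2r + qr, LT = p^2q.
f_2 = q^2 + p + q, LT = q^2.
f_3 = p^2, LT = p^2.

S(f_1,f_2): lcm = p^2q^2. S = p^2qr + p^3 + p^2q + q^2r.
  reduce S modulo (f_1, f_2, f_3):
  remainder qr^2 + pr ≠ 0; add g_4 = qr^2 + pr to the basis.

S(f_1,f_3): lcm = p^2q. S = p^2r + qr.
  reduce S modulo (f_1, f_2, f_3, g_4):
  remainder qr ≠ 0; add g_5 = qr to the basis.

S(f_1,g_4): lcm = p^2qr^2. S = p^2r^3 + p^3r + qr^3.
  reduce S modulo (f_1, f_2, f_3, g_4, g_5):
  remainder pr^2 ≠ 0; add g_6 = pr^2 to the basis.

S(f_2,g_4): lcm = q^2r^2. S = pqr + pr^2 + qr^2.
  reduce S modulo (f_1, f_2, f_3, g_4, g_5, g_6):
  remainder pr ≠ 0; add g_7 = pr to the basis.

The other S-polynomials (S(f_2,f_3), S(f_3,g_4), S(f_1,g_5), S(f_2,g_5), S(f_3,g_5), S(g_4,g_5), S(f_1,g_6), S(f_2,g_6), S(f_3,g_6), S(g_4,g_6), S(g_5,g_6), S(f_1,g_7), S(f_2,g_7), S(f_3,g_7), S(g_4,g_7), S(g_5,g_7), S(g_6,g_7)) all reduce to 0 modulo the current basis, so we have a Gröbner basis.
Inter-reduce: drop elements whose leading term is divisible by another's, tail-reduce, and make monic.

G = {p^2, pr, q^2 + p + q, qr}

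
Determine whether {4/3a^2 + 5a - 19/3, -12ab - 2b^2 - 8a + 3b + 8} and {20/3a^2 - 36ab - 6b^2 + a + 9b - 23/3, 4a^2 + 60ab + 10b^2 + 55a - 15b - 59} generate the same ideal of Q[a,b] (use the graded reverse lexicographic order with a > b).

Yes, the ideals are equal.

Two ideals are equal iff their reduced Gröbner bases coincide (the reduced basis is unique for a fixed ordering).
Buchberger on the first generating set:
f_1 = 4/3a^2 + 5a - 19/3, LT = a^2.
f_2 = -12ab - 2b^2 - 8a + 3b + 8, LT = ab.

S(f_1,f_2): lcm = a^2b. S = -1/6ab^2 - 2/3a^2 + 4ab + 2/3a - 19/4b.
  reduce S modulo (f_1, f_2):
  remainder 1/36b^3 - 157/216b^2 + 23/54a - 23/6b - 23/54 ≠ 0; add g_3 = 1/36b^3 - 157/216b^2 + 23/54a - 23/6b - 23/54 to the basis.

The other S-polynomials (S(f_1,g_3), S(f_2,g_3)) all reduce to 0 modulo the current basis, so we have a Gröbner basis.
Inter-reduce: drop elements whose leading term is divisible by another's, tail-reduce, and make monic.
Reduced Gröbner basis: {b^3 - 157/6b^2 + 46/3a - 138b - 46/3, a^2 + 15/4a - 19/4, ab + 1/6b^2 + 2/3a - 1/4b - 2/3}.

Buchberger on the second generating set:
h_1 = 20/3a^2 - 36ab - 6b^2 + a + 9b - 23/3, LT = a^2.
h_2 = 4a^2 + 60ab + 10b^2 + 55a - 15b - 59, LT = a^2.

S(h_1,h_2): lcm = a^2. S = -102/5ab - 17/5b^2 - 68/5a + 51/10b + 68/5.
  reduce S modulo (h_1, h_2):
  remainder -102/5ab - 17/5b^2 - 68/5a + 51/10b + 68/5 ≠ 0; add k_3 = -102/5ab - 17/5b^2 - 68/5a + 51/10b + 68/5 to the basis.

S(h_1,k_3): lcm = a^2b. S = -167/30ab^2 - 9/10b^3 - 2/3a^2 + 2/5ab + 27/20b^2 + 2/3a - 23/20b.
  reduce S modulo (h_1, h_2, k_3):
  remainder 1/36b^3 - 157/216b^2 + 23/54a - 23/6b - 23/54 ≠ 0; add k_4 = 1/36b^3 - 157/216b^2 + 23/54a - 23/6b - 23/54 to the basis.

The other S-polynomials (S(h_2,k_3), S(h_1,k_4), S(h_2,k_4), S(k_3,k_4)) all reduce to 0 modulo the current basis, so we have a Gröbner basis.
Inter-reduce: drop elements whose leading term is divisible by another's, tail-reduce, and make monic.
Reduced Gröbner basis: {b^3 - 157/6b^2 + 46/3a - 138b - 46/3, a^2 + 15/4a - 19/4, ab + 1/6b^2 + 2/3a - 1/4b - 2/3}.

These coincide, so the ideals are equal.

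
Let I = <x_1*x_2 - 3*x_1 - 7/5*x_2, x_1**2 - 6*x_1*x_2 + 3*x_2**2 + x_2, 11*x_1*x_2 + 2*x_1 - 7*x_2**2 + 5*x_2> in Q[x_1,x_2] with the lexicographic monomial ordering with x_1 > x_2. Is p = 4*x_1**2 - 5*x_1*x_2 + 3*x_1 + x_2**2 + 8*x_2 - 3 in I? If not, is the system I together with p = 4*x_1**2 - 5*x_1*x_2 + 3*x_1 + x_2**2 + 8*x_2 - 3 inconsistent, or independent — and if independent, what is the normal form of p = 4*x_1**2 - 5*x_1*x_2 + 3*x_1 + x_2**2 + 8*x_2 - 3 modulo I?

Adjoining 4*x_1**2 - 5*x_1*x_2 + 3*x_1 + x_2**2 + 8*x_2 - 3 makes the ideal the whole ring: the system is inconsistent.

First compute the reduced Gröbner basis of I by Buchberger's algorithm.
f_1 = x_1*x_2 - 3*x_1 - 7/5*x_2, LT = x_1*x_2.
f_2 = x_1**2 - 6*x_1*x_2 + 3*x_2**2 + x_2, LT = x_1**2.
f_3 = 11*x_1*x_2 + 2*x_1 - 7*x_2**2 + 5*x_2, LT = x_1*x_2.

S(f_1,f_2): lcm = x_1**2*x_2. S = -3*x_1**2 + 6*x_1*x_2**2 - 7/5*x_1*x_2 - 3*x_2**3 - x_2**2.
  leading term x_1**2: subtract (-3)·f_2 from -3*x_1**2 + 6*x_1*x_2**2 - 7/5*x_1*x_2 - 3*x_2**3 - x_2**2 → 6*x_1*x_2**2 - 97/5*x_1*x_2 - 3*x_2**3 + 8*x_2**2 + 3*x_2
  leading term x_1*x_2**2: subtract (6*x_2)·f_1 from 6*x_1*x_2**2 - 97/5*x_1*x_2 - 3*x_2**3 + 8*x_2**2 + 3*x_2 → -7/5*x_1*x_2 - 3*x_2**3 + 82/5*x_2**2 + 3*x_2
  leading term x_1*x_2: subtract (-7/5)·f_1 from -7/5*x_1*x_2 - 3*x_2**3 + 82/5*x_2**2 + 3*x_2 → -21/5*x_1 - 3*x_2**3 + 82/5*x_2**2 + 26/25*x_2
  leading term x_1: no divisor's leading term divides it; move -21/5*x_1 to the remainder.
  leading term x_2**3: no divisor's leading term divides it; move -3*x_2**3 to the remainder.
  leading term x_2**2: no divisor's leading term divides it; move 82/5*x_2**2 to the remainder.
  leading term x_2: no divisor's leading term divides it; move 26/25*x_2 to the remainder.
  remainder -21/5*x_1 - 3*x_2**3 + 82/5*x_2**2 + 26/25*x_2 ≠ 0; add h_4 = -21/5*x_1 - 3*x_2**3 + 82/5*x_2**2 + 26/25*x_2 to the basis.

S(f_1,f_3): lcm = x_1*x_2. S = -35/11*x_1 + 7/11*x_2**2 - 102/55*x_2.
  leading term x_1: subtract (25/33)·h_4 from -35/11*x_1 + 7/11*x_2**2 - 102/55*x_2 → 25/11*x_2**3 - 389/33*x_2**2 - 436/165*x_2
  leading term x_2**3: no divisor's leading term divides it; move 25/11*x_2**3 to the remainder.
  leading term x_2**2: no divisor's leading term divides it; move -389/33*x_2**2 to the remainder.
  leading term x_2: no divisor's leading term divides it; move -436/165*x_2 to the remainder.
  remainder 25/11*x_2**3 - 389/33*x_2**2 - 436/165*x_2 ≠ 0; add h_5 = 25/11*x_2**3 - 389/33*x_2**2 - 436/165*x_2 to the basis.

S(f_2,f_3): lcm = x_1**2*x_2. S = -2/11*x_1**2 - 59/11*x_1*x_2**2 - 5/11*x_1*x_2 + 3*x_2**3 + x_2**2.
  leading term x_1**2: subtract (-2/11)·f_2 from -2/11*x_1**2 - 59/11*x_1*x_2**2 - 5/11*x_1*x_2 + 3*x_2**3 + x_2**2 → -59/11*x_1*x_2**2 - 17/11*x_1*x_2 + 3*x_2**3 + 17/11*x_2**2 + 2/11*x_2
  leading term x_1*x_2**2: subtract (-59/11*x_2)·f_1 from -59/11*x_1*x_2**2 - 17/11*x_1*x_2 + 3*x_2**3 + 17/11*x_2**2 + 2/11*x_2 → -194/11*x_1*x_2 + 3*x_2**3 - 328/55*x_2**2 + 2/11*x_2
  leading term x_1*x_2: subtract (-194/11)·f_1 from -194/11*x_1*x_2 + 3*x_2**3 - 328/55*x_2**2 + 2/11*x_2 → -582/11*x_1 + 3*x_2**3 - 328/55*x_2**2 - 1348/55*x_2
  leading term x_1: subtract (970/77)·h_4 from -582/11*x_1 + 3*x_2**3 - 328/55*x_2**2 - 1348/55*x_2 → 3141/77*x_2**3 - 81836/385*x_2**2 - 2896/77*x_2
  leading term x_2**3: subtract (3141/175)·h_5 from 3141/77*x_2**3 - 81836/385*x_2**2 - 2896/77*x_2 → -271/275*x_2**2 + 94492/9625*x_2
  leading term x_2**2: no divisor's leading term divides it; move -271/275*x_2**2 to the remainder.
  leading term x_2: no divisor's leading term divides it; move 94492/9625*x_2 to the remainder.
  remainder -271/275*x_2**2 + 94492/9625*x_2 ≠ 0; add h_6 = -271/275*x_2**2 + 94492/9625*x_2 to the basis.

S(f_1,h_4): lcm = x_1*x_2. S = -3*x_1 - 5/7*x_2**4 + 82/21*x_2**3 + 26/105*x_2**2 - 7/5*x_2.
  leading term x_1: subtract (5/7)·h_4 from -3*x_1 - 5/7*x_2**4 + 82/21*x_2**3 + 26/105*x_2**2 - 7/5*x_2 → -5/7*x_2**4 + 127/21*x_2**3 - 172/15*x_2**2 - 15/7*x_2
  leading term x_2**4: subtract (-11/35*x_2)·h_5 from -5/7*x_2**4 + 127/21*x_2**3 - 172/15*x_2**2 - 15/7*x_2 → 82/35*x_2**3 - 2152/175*x_2**2 - 15/7*x_2
  leading term x_2**3: subtract (902/875)·h_5 from 82/35*x_2**3 - 2152/175*x_2**2 - 15/7*x_2 → -382/2625*x_2**2 + 7627/13125*x_2
  leading term x_2**2: subtract (4202/28455)·h_6 from -382/2625*x_2**2 + 7627/13125*x_2 → -288367/331975*x_2
  leading term x_2: no divisor's leading term divides it; move -288367/331975*x_2 to the remainder.
  remainder -288367/331975*x_2 ≠ 0; add h_7 = -288367/331975*x_2 to the basis.

The other S-polynomials (S(f_2,h_4), S(f_3,h_4), S(f_1,h_5), S(f_2,h_5), S(f_3,h_5), S(h_4,h_5), S(f_1,h_6), S(f_2,h_6), S(f_3,h_6), S(h_4,h_6), S(h_5,h_6), S(f_1,h_7), S(f_2,h_7), S(f_3,h_7), S(h_4,h_7), S(h_5,h_7), S(h_6,h_7)) all reduce to 0 modulo the current basis, so we have a Gröbner basis.
Inter-reduce: drop elements whose leading term is divisible by another's, tail-reduce, and make monic.
Reduced Gröbner basis: {x_1, x_2}.
Label its elements g_1 = x_1, g_2 = x_2.

Reduce p = 4*x_1**2 - 5*x_1*x_2 + 3*x_1 + x_2**2 + 8*x_2 - 3 modulo G:
  leading term x_1**2: subtract (4*x_1)·g_1 from 4*x_1**2 - 5*x_1*x_2 + 3*x_1 + x_2**2 + 8*x_2 - 3 → -5*x_1*x_2 + 3*x_1 + x_2**2 + 8*x_2 - 3
  leading term x_1*x_2: subtract (-5*x_2)·g_1 from -5*x_1*x_2 + 3*x_1 + x_2**2 + 8*x_2 - 3 → 3*x_1 + x_2**2 + 8*x_2 - 3
  leading term x_1: subtract (3)·g_1 from 3*x_1 + x_2**2 + 8*x_2 - 3 → x_2**2 + 8*x_2 - 3
  leading term x_2**2: subtract (x_2)·g_2 from x_2**2 + 8*x_2 - 3 → 8*x_2 - 3
  leading term x_2: subtract (8)·g_2 from 8*x_2 - 3 → -3
  leading term 1: no divisor's leading term divides it; move -3 to the remainder.
  normal form = -3.
The normal form is nonzero, so p ∉ I. Since p minus its normal form lies in I, I + (p) = I + (r) where r = -3; decide whether this ideal is the whole ring.
Here r = -3 is a nonzero constant, hence a unit: 1 ∈ I + (p), the Gröbner basis of I + (p) is {1}, and the enlarged system has no common solution — adjoining p is inconsistent.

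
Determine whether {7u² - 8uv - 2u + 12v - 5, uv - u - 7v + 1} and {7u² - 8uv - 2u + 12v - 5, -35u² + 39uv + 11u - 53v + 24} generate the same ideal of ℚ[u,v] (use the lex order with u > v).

Since reduced Gröbner bases are canonical representatives of ideals under a given ordering, it suffices to compute and compare them.
Buchberger on the first generating set:
f_1 = 7u² - 8uv - 2u + 12v - 5, LT = u².
f_2 = uv - u - 7v + 1, LT = uv.

S(f_1,f_2): lcm = u²v. S = u² - 8/7uv² + 47/7uv - u + 12/7v² - 5/7v.
  leading term u²: subtract (1/7)·f_1 from u² - 8/7uv² + 47/7uv - u + 12/7v² - 5/7v → -8/7uv² + 55/7uv - 5/7u + 12/7v² - 17/7v + 5/7
  leading term uv²: subtract (-8/7v)·f_2 from -8/7uv² + 55/7uv - 5/7u + 12/7v² - 17/7v + 5/7 → 47/7uv - 5/7u - 44/7v² - 9/7v + 5/7
  leading term uv: subtract (47/7)·f_2 from 47/7uv - 5/7u - 44/7v² - 9/7v + 5/7 → 6u - 44/7v² + 320/7v - 6
  leading term u: no divisor's leading term divides it; move 6u to the remainder.
  leading term v²: no divisor's leading term divides it; move -44/7v² to the remainder.
  leading term v: no divisor's leading term divides it; move 320/7v to the remainder.
  leading term 1: no divisor's leading term divides it; move -6 to the remainder.
  remainder 6u - 44/7v² + 320/7v - 6 ≠ 0; add g_3 = 6u - 44/7v² + 320/7v - 6 to the basis.

S(f_1,g_3): lcm = u². S = 22/21uv² - 184/21uv + 5/7u + 12/7v - 5/7.
  leading term uv²: subtract (22/21v)·f_2 from 22/21uv² - 184/21uv + 5/7u + 12/7v - 5/7 → -54/7uv + 5/7u + 22/3v² + ⅔v - 5/7
  leading term uv: subtract (-54/7)·f_2 from -54/7uv + 5/7u + 22/3v² + ⅔v - 5/7 → -7u + 22/3v² - 160/3v + 7
  leading term u: subtract (-7/6)·g_3 from -7u + 22/3v² - 160/3v + 7 → 0
  remainder 0.

S(f_2,g_3): lcm = uv. S = -u + 22/21v³ - 160/21v² - 6v + 1.
  leading term u: subtract (-⅙)·g_3 from -u + 22/21v³ - 160/21v² - 6v + 1 → 22/21v³ - 26/3v² + 34/21v
  leading term v³: no divisor's leading term divides it; move 22/21v³ to the remainder.
  leading term v²: no divisor's leading term divides it; move -26/3v² to the remainder.
  leading term v: no divisor's leading term divides it; move 34/21v to the remainder.
  remainder 22/21v³ - 26/3v² + 34/21v ≠ 0; add g_4 = 22/21v³ - 26/3v² + 34/21v to the basis.

S(f_1,g_4): leading monomials are coprime, so the S-polynomial reduces to 0 (Buchberger's first criterion).
S(f_2,g_4): lcm = uv³. S = 80/11uv² - 17/11uv - 7v³ + v².
  leading term uv²: subtract (80/11v)·f_2 from 80/11uv² - 17/11uv - 7v³ + v² → 63/11uv - 7v³ + 571/11v² - 80/11v
  leading term uv: subtract (63/11)·f_2 from 63/11uv - 7v³ + 571/11v² - 80/11v → 63/11u - 7v³ + 571/11v² + 361/11v - 63/11
  leading term u: subtract (21/22)·g_3 from 63/11u - 7v³ + 571/11v² + 361/11v - 63/11 → -7v³ + 637/11v² - 119/11v
  leading term v³: subtract (-147/22)·g_4 from -7v³ + 637/11v² - 119/11v → 0
  remainder 0.

S(g_3,g_4): leading monomials are coprime, so the S-polynomial reduces to 0 (Buchberger's first criterion).
Every S-polynomial of the final basis reduces to 0, so we have a Gröbner basis.
Inter-reduce: drop elements whose leading term is divisible by another's, tail-reduce, and make monic.
Reduced Gröbner basis: {u - 22/21v² + 160/21v - 1, v³ - 91/11v² + 17/11v}.

Buchberger on the second generating set:
h_1 = 7u² - 8uv - 2u + 12v - 5, LT = u².
h_2 = -35u² + 39uv + 11u - 53v + 24, LT = u².

S(h_1,h_2): lcm = u². S = -1/35uv + 1/35u + ⅕v - 1/35.
  leading term uv: no divisor's leading term divides it; move -1/35uv to the remainder.
  leading term u: no divisor's leading term divides it; move 1/35u to the remainder.
  leading term v: no divisor's leading term divides it; move ⅕v to the remainder.
  leading term 1: no divisor's leading term divides it; move -1/35 to the remainder.
  remainder -1/35uv + 1/35u + ⅕v - 1/35 ≠ 0; add k_3 = -1/35uv + 1/35u + ⅕v - 1/35 to the basis.

S(h_1,k_3): lcm = u²v. S = u² - 8/7uv² + 47/7uv - u + 12/7v² - 5/7v.
  leading term u²: subtract (1/7)·h_1 from u² - 8/7uv² + 47/7uv - u + 12/7v² - 5/7v → -8/7uv² + 55/7uv - 5/7u + 12/7v² - 17/7v + 5/7
  leading term uv²: subtract (40v)·k_3 from -8/7uv² + 55/7uv - 5/7u + 12/7v² - 17/7v + 5/7 → 47/7uv - 5/7u - 44/7v² - 9/7v + 5/7
  leading term uv: subtract (-235)·k_3 from 47/7uv - 5/7u - 44/7v² - 9/7v + 5/7 → 6u - 44/7v² + 320/7v - 6
  leading term u: no divisor's leading term divides it; move 6u to the remainder.
  leading term v²: no divisor's leading term divides it; move -44/7v² to the remainder.
  leading term v: no divisor's leading term divides it; move 320/7v to the remainder.
  leading term 1: no divisor's leading term divides it; move -6 to the remainder.
  remainder 6u - 44/7v² + 320/7v - 6 ≠ 0; add k_4 = 6u - 44/7v² + 320/7v - 6 to the basis.

S(h_2,k_3): lcm = u²v. S = u² - 39/35uv² + 234/35uv - u + 53/35v² - 24/35v.
  leading term u²: subtract (1/7)·h_1 from u² - 39/35uv² + 234/35uv - u + 53/35v² - 24/35v → -39/35uv² + 274/35uv - 5/7u + 53/35v² - 12/5v + 5/7
  leading term uv²: subtract (39v)·k_3 from -39/35uv² + 274/35uv - 5/7u + 53/35v² - 12/5v + 5/7 → 47/7uv - 5/7u - 44/7v² - 9/7v + 5/7
  leading term uv: subtract (-235)·k_3 from 47/7uv - 5/7u - 44/7v² - 9/7v + 5/7 → 6u - 44/7v² + 320/7v - 6
  leading term u: subtract (1)·k_4 from 6u - 44/7v² + 320/7v - 6 → 0
  remainder 0.

S(h_1,k_4): lcm = u². S = 22/21uv² - 184/21uv + 5/7u + 12/7v - 5/7.
  leading term uv²: subtract (-110/3v)·k_3 from 22/21uv² - 184/21uv + 5/7u + 12/7v - 5/7 → -54/7uv + 5/7u + 22/3v² + ⅔v - 5/7
  leading term uv: subtract (270)·k_3 from -54/7uv + 5/7u + 22/3v² + ⅔v - 5/7 → -7u + 22/3v² - 160/3v + 7
  leading term u: subtract (-7/6)·k_4 from -7u + 22/3v² - 160/3v + 7 → 0
  remainder 0.

S(h_2,k_4): lcm = u². S = 22/21uv² - 131/15uv + 24/35u + 53/35v - 24/35.
  leading term uv²: subtract (-110/3v)·k_3 from 22/21uv² - 131/15uv + 24/35u + 53/35v - 24/35 → -269/35uv + 24/35u + 22/3v² + 7/15v - 24/35
  leading term uv: subtract (269)·k_3 from -269/35uv + 24/35u + 22/3v² + 7/15v - 24/35 → -7u + 22/3v² - 160/3v + 7
  leading term u: subtract (-7/6)·k_4 from -7u + 22/3v² - 160/3v + 7 → 0
  remainder 0.

S(k_3,k_4): lcm = uv. S = -u + 22/21v³ - 160/21v² - 6v + 1.
  leading term u: subtract (-⅙)·k_4 from -u + 22/21v³ - 160/21v² - 6v + 1 → 22/21v³ - 26/3v² + 34/21v
  leading term v³: no divisor's leading term divides it; move 22/21v³ to the remainder.
  leading term v²: no divisor's leading term divides it; move -26/3v² to the remainder.
  leading term v: no divisor's leading term divides it; move 34/21v to the remainder.
  remainder 22/21v³ - 26/3v² + 34/21v ≠ 0; add k_5 = 22/21v³ - 26/3v² + 34/21v to the basis.

S(h_1,k_5): leading monomials are coprime, so the S-polynomial reduces to 0 (Buchberger's first criterion).
S(h_2,k_5): leading monomials are coprime, so the S-polynomial reduces to 0 (Buchberger's first criterion).
S(k_3,k_5): lcm = uv³. S = 80/11uv² - 17/11uv - 7v³ + v².
  leading term uv²: subtract (-2800/11v)·k_3 from 80/11uv² - 17/11uv - 7v³ + v² → 63/11uv - 7v³ + 571/11v² - 80/11v
  leading term uv: subtract (-2205/11)·k_3 from 63/11uv - 7v³ + 571/11v² - 80/11v → 63/11u - 7v³ + 571/11v² + 361/11v - 63/11
  leading term u: subtract (21/22)·k_4 from 63/11u - 7v³ + 571/11v² + 361/11v - 63/11 → -7v³ + 637/11v² - 119/11v
  leading term v³: subtract (-147/22)·k_5 from -7v³ + 637/11v² - 119/11v → 0
  remainder 0.

S(k_4,k_5): leading monomials are coprime, so the S-polynomial reduces to 0 (Buchberger's first criterion).
Every S-polynomial of the final basis reduces to 0, so we have a Gröbner basis.
Inter-reduce: drop elements whose leading term is divisible by another's, tail-reduce, and make monic.
Reduced Gröbner basis: {u - 22/21v² + 160/21v - 1, v³ - 91/11v² + 17/11v}.

The two bases agree; hence the ideals are identical.

Yes, the ideals are equal.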